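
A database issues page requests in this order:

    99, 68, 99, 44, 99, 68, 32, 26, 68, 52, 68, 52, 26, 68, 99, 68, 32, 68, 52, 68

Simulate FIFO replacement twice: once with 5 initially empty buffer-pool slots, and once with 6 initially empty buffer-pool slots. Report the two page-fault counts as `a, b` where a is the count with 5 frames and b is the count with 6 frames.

5 frames: F F . F . . F F . F . . . . F F . . . . → 8 faults.
6 frames: F F . F . . F F . F . . . . . . . . . . → 6 faults.
6 < 8: adding a frame reduced faults, as is typical.

8, 6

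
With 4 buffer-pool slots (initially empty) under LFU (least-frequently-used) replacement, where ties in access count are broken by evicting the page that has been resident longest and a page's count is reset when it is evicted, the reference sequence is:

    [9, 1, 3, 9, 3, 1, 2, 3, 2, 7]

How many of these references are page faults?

5

9: miss, frames [9]
1: miss, frames [9, 1]
3: miss, frames [9, 1, 3]
9: hit
3: hit
1: hit
2: miss, frames [9, 1, 3, 2]
3: hit
2: hit
7: miss, evict 9, frames [1, 3, 2, 7]
Page faults: 5.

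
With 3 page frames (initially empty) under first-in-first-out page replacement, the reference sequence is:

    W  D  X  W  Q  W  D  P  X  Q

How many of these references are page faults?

W -> miss, frames (W)
D -> miss, frames (W D)
X -> miss, frames (W D X)
W -> hit
Q -> miss, evict W, frames (D X Q)
W -> miss, evict D, frames (X Q W)
D -> miss, evict X, frames (Q W D)
P -> miss, evict Q, frames (W D P)
X -> miss, evict W, frames (D P X)
Q -> miss, evict D, frames (P X Q)
Page faults: 9.

9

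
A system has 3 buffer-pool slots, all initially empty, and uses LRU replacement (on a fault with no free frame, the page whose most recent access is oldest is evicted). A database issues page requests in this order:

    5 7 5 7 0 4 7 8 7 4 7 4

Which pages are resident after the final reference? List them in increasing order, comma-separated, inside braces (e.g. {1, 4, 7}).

5: miss, frames {5}
7: miss, frames {5,7}
5: hit
7: hit
0: miss, frames {5,7,0}
4: miss, evict 5, frames {7,0,4}
7: hit
8: miss, evict 0, frames {4,7,8}
7: hit
4: hit
7: hit
4: hit

{4, 7, 8}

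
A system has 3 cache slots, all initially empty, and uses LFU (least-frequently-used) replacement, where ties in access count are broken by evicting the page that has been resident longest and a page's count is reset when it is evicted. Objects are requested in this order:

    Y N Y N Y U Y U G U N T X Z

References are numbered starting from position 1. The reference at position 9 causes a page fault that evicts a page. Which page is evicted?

N

pos 1: Y: miss, frames [Y]
pos 2: N: miss, frames [Y, N]
pos 3: Y: hit
pos 4: N: hit
pos 5: Y: hit
pos 6: U: miss, frames [Y, N, U]
pos 7: Y: hit
pos 8: U: hit
pos 9: G: miss, evict N, frames [Y, U, G]
At position 9, page N is evicted.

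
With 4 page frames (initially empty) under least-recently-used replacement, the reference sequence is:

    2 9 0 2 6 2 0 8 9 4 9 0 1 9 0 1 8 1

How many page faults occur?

9

2 -> miss, frames (2)
9 -> miss, frames (2 9)
0 -> miss, frames (2 9 0)
2 -> hit
6 -> miss, frames (9 0 2 6)
2 -> hit
0 -> hit
8 -> miss, evict 9, frames (6 2 0 8)
9 -> miss, evict 6, frames (2 0 8 9)
4 -> miss, evict 2, frames (0 8 9 4)
9 -> hit
0 -> hit
1 -> miss, evict 8, frames (4 9 0 1)
9 -> hit
0 -> hit
1 -> hit
8 -> miss, evict 4, frames (9 0 1 8)
1 -> hit
Page faults: 9.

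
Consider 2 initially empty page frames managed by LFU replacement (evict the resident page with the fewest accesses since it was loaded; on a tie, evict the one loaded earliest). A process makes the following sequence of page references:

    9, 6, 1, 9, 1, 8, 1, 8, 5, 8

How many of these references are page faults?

7

9 -> miss, frames [9]
6 -> miss, frames [9, 6]
1 -> miss, evict 9, frames [6, 1]
9 -> miss, evict 6, frames [1, 9]
1 -> hit
8 -> miss, evict 9, frames [1, 8]
1 -> hit
8 -> hit
5 -> miss, evict 8, frames [1, 5]
8 -> miss, evict 5, frames [1, 8]
Page faults: 7.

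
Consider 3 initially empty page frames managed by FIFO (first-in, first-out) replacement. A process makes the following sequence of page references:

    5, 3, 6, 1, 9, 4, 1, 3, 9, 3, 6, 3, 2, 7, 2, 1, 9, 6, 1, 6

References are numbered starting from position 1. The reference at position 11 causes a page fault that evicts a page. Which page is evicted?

pos 1: 5: miss, frames {5}
pos 2: 3: miss, frames {5,3}
pos 3: 6: miss, frames {5,3,6}
pos 4: 1: miss, evict 5, frames {3,6,1}
pos 5: 9: miss, evict 3, frames {6,1,9}
pos 6: 4: miss, evict 6, frames {1,9,4}
pos 7: 1: hit
pos 8: 3: miss, evict 1, frames {9,4,3}
pos 9: 9: hit
pos 10: 3: hit
pos 11: 6: miss, evict 9, frames {4,3,6}
At position 11, page 9 is evicted.

9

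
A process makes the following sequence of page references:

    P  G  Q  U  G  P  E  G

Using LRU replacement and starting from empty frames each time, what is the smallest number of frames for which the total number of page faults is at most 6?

f=1: 8 faults
f=2: 8 faults
f=3: 6 faults
f=4: 5 faults
f=5: 5 faults
Smallest f with faults ≤ 6 is 3.

3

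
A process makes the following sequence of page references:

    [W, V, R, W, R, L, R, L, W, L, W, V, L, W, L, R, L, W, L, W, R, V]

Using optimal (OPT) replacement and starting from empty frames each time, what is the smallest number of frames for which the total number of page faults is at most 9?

3

f=1: 22 faults
f=2: 11 faults
f=3: 7 faults
f=4: 4 faults
Smallest f with faults ≤ 9 is 3.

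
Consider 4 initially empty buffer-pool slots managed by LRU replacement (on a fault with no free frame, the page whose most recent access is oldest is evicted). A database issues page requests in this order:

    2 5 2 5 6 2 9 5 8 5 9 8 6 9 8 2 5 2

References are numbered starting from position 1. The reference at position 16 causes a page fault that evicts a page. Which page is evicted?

5

pos 1: 2 → fault, frames (2)
pos 2: 5 → fault, frames (2 5)
pos 3: 2 → hit
pos 4: 5 → hit
pos 5: 6 → fault, frames (2 5 6)
pos 6: 2 → hit
pos 7: 9 → fault, frames (5 6 2 9)
pos 8: 5 → hit
pos 9: 8 → fault, evict 6, frames (2 9 5 8)
pos 10: 5 → hit
pos 11: 9 → hit
pos 12: 8 → hit
pos 13: 6 → fault, evict 2, frames (5 9 8 6)
pos 14: 9 → hit
pos 15: 8 → hit
pos 16: 2 → fault, evict 5, frames (6 9 8 2)
At position 16, page 5 is evicted.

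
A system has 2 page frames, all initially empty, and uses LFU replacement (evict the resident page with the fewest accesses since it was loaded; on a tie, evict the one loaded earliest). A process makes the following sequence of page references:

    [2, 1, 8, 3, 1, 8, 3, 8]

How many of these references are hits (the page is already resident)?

1

2: miss, frames {2}
1: miss, frames {2,1}
8: miss, evict 2, frames {1,8}
3: miss, evict 1, frames {8,3}
1: miss, evict 8, frames {3,1}
8: miss, evict 3, frames {1,8}
3: miss, evict 1, frames {8,3}
8: hit
Hits: 1.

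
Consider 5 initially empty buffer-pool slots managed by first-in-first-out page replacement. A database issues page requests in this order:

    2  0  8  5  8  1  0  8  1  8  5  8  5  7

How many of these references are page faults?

2 -> fault, frames [2]
0 -> fault, frames [2, 0]
8 -> fault, frames [2, 0, 8]
5 -> fault, frames [2, 0, 8, 5]
8 -> hit
1 -> fault, frames [2, 0, 8, 5, 1]
0 -> hit
8 -> hit
1 -> hit
8 -> hit
5 -> hit
8 -> hit
5 -> hit
7 -> fault, evict 2, frames [0, 8, 5, 1, 7]
Page faults: 6.

6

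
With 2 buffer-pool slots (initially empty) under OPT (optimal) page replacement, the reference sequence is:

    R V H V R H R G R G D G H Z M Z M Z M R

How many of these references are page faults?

10

R -> fault, frames (R)
V -> fault, frames (R V)
H -> fault, evict R, frames (V H)
V -> hit
R -> fault, evict V, frames (H R)
H -> hit
R -> hit
G -> fault, evict H, frames (R G)
R -> hit
G -> hit
D -> fault, evict R, frames (G D)
G -> hit
H -> fault, evict D, frames (G H)
Z -> fault, evict H, frames (G Z)
M -> fault, evict G, frames (Z M)
Z -> hit
M -> hit
Z -> hit
M -> hit
R -> fault, evict M, frames (Z R)
Page faults: 10.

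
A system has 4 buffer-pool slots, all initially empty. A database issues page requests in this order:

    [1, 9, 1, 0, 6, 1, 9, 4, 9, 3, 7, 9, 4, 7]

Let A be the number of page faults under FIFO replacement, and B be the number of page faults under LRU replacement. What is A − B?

1

Under FIFO: F F . F F . . F . F F F . . → 8 faults.
Under LRU: F F . F F . . F . F F . . . → 7 faults.
A − B = 8 − 7 = 1.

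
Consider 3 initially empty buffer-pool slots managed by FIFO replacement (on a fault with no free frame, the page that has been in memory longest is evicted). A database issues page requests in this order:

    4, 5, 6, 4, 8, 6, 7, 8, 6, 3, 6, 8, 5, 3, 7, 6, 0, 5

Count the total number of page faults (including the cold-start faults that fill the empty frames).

4 -> miss, frames (4)
5 -> miss, frames (4 5)
6 -> miss, frames (4 5 6)
4 -> hit
8 -> miss, evict 4, frames (5 6 8)
6 -> hit
7 -> miss, evict 5, frames (6 8 7)
8 -> hit
6 -> hit
3 -> miss, evict 6, frames (8 7 3)
6 -> miss, evict 8, frames (7 3 6)
8 -> miss, evict 7, frames (3 6 8)
5 -> miss, evict 3, frames (6 8 5)
3 -> miss, evict 6, frames (8 5 3)
7 -> miss, evict 8, frames (5 3 7)
6 -> miss, evict 5, frames (3 7 6)
0 -> miss, evict 3, frames (7 6 0)
5 -> miss, evict 7, frames (6 0 5)
Page faults: 14.

14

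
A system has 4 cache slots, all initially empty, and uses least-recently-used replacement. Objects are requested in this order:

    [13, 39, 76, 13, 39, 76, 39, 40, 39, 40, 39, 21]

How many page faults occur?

5

13 -> miss, frames [13]
39 -> miss, frames [13, 39]
76 -> miss, frames [13, 39, 76]
13 -> hit
39 -> hit
76 -> hit
39 -> hit
40 -> miss, frames [13, 76, 39, 40]
39 -> hit
40 -> hit
39 -> hit
21 -> miss, evict 13, frames [76, 40, 39, 21]
Page faults: 5.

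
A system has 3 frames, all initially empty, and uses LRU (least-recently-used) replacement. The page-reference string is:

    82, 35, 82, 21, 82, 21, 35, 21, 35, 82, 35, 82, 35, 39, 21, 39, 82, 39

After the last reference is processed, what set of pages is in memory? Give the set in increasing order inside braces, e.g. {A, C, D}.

82: miss, frames [82]
35: miss, frames [82, 35]
82: hit
21: miss, frames [35, 82, 21]
82: hit
21: hit
35: hit
21: hit
35: hit
82: hit
35: hit
82: hit
35: hit
39: miss, evict 21, frames [82, 35, 39]
21: miss, evict 82, frames [35, 39, 21]
39: hit
82: miss, evict 35, frames [21, 39, 82]
39: hit

{21, 39, 82}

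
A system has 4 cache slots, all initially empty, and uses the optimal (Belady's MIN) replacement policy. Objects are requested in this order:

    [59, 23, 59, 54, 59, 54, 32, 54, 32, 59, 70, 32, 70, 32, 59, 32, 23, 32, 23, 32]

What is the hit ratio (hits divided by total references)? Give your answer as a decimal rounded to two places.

59: miss, frames [59]
23: miss, frames [59, 23]
59: hit
54: miss, frames [59, 23, 54]
59: hit
54: hit
32: miss, frames [59, 23, 54, 32]
54: hit
32: hit
59: hit
70: miss, evict 54, frames [59, 23, 32, 70]
32: hit
70: hit
32: hit
59: hit
32: hit
23: hit
32: hit
23: hit
32: hit
Hits: 15 of 20 references → 15/20 = 0.7500.

0.75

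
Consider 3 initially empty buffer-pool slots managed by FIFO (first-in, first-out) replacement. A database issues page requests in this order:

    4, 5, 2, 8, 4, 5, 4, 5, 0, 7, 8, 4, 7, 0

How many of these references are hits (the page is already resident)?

3

4 → miss, frames [4]
5 → miss, frames [4, 5]
2 → miss, frames [4, 5, 2]
8 → miss, evict 4, frames [5, 2, 8]
4 → miss, evict 5, frames [2, 8, 4]
5 → miss, evict 2, frames [8, 4, 5]
4 → hit
5 → hit
0 → miss, evict 8, frames [4, 5, 0]
7 → miss, evict 4, frames [5, 0, 7]
8 → miss, evict 5, frames [0, 7, 8]
4 → miss, evict 0, frames [7, 8, 4]
7 → hit
0 → miss, evict 7, frames [8, 4, 0]
Hits: 3.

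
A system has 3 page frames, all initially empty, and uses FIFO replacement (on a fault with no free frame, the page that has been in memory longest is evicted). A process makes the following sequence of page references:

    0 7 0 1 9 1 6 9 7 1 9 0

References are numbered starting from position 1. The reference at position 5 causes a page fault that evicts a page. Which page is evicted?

pos 1: 0: fault, frames [0]
pos 2: 7: fault, frames [0, 7]
pos 3: 0: hit
pos 4: 1: fault, frames [0, 7, 1]
pos 5: 9: fault, evict 0, frames [7, 1, 9]
At position 5, page 0 is evicted.

0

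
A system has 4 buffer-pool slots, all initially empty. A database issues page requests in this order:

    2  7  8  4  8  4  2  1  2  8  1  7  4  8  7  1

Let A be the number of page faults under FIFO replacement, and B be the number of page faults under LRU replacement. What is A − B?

Under FIFO: F F F F . . . F F . . F . F . . → 8 faults.
Under LRU: F F F F . . . F . . . F F . . . → 7 faults.
A − B = 8 − 7 = 1.

1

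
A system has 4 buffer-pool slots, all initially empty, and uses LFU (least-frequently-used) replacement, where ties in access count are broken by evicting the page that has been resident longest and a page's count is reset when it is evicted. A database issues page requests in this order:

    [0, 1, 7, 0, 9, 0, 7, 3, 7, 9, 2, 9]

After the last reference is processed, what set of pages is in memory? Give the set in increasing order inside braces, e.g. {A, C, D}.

{0, 2, 7, 9}

0 -> fault, frames {0}
1 -> fault, frames {0,1}
7 -> fault, frames {0,1,7}
0 -> hit
9 -> fault, frames {0,1,7,9}
0 -> hit
7 -> hit
3 -> fault, evict 1, frames {0,7,9,3}
7 -> hit
9 -> hit
2 -> fault, evict 3, frames {0,7,9,2}
9 -> hit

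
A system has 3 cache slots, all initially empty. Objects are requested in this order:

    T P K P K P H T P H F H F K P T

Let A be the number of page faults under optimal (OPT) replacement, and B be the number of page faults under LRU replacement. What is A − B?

-2

Under OPT: F F F . . . F . . . F . . F . F → 7 faults.
Under LRU: F F F . . . F F . . F . . F F F → 9 faults.
A − B = 7 − 9 = -2.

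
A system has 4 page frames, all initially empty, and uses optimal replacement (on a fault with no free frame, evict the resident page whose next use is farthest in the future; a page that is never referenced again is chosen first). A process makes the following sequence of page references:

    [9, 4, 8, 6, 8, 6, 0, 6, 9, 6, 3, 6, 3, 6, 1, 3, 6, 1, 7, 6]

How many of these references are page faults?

8

9: miss, frames (9)
4: miss, frames (9 4)
8: miss, frames (9 4 8)
6: miss, frames (9 4 8 6)
8: hit
6: hit
0: miss, evict 8, frames (9 4 6 0)
6: hit
9: hit
6: hit
3: miss, evict 0, frames (9 4 6 3)
6: hit
3: hit
6: hit
1: miss, evict 4, frames (9 6 3 1)
3: hit
6: hit
1: hit
7: miss, evict 1, frames (9 6 3 7)
6: hit
Page faults: 8.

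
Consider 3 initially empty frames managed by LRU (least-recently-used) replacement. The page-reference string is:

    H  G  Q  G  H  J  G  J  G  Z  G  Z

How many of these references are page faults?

5

H → fault, frames {H}
G → fault, frames {H,G}
Q → fault, frames {H,G,Q}
G → hit
H → hit
J → fault, evict Q, frames {G,H,J}
G → hit
J → hit
G → hit
Z → fault, evict H, frames {J,G,Z}
G → hit
Z → hit
Page faults: 5.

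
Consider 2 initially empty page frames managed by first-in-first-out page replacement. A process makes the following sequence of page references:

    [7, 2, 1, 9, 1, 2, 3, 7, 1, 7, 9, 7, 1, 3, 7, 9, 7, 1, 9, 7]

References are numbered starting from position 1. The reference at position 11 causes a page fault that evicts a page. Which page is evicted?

pos 1: 7: miss, frames {7}
pos 2: 2: miss, frames {7,2}
pos 3: 1: miss, evict 7, frames {2,1}
pos 4: 9: miss, evict 2, frames {1,9}
pos 5: 1: hit
pos 6: 2: miss, evict 1, frames {9,2}
pos 7: 3: miss, evict 9, frames {2,3}
pos 8: 7: miss, evict 2, frames {3,7}
pos 9: 1: miss, evict 3, frames {7,1}
pos 10: 7: hit
pos 11: 9: miss, evict 7, frames {1,9}
At position 11, page 7 is evicted.

7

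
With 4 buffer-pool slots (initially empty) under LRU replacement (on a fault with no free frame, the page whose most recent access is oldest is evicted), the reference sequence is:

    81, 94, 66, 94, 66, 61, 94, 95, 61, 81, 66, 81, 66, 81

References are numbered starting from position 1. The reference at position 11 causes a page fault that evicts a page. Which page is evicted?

94

pos 1: 81: fault, frames {81}
pos 2: 94: fault, frames {81,94}
pos 3: 66: fault, frames {81,94,66}
pos 4: 94: hit
pos 5: 66: hit
pos 6: 61: fault, frames {81,94,66,61}
pos 7: 94: hit
pos 8: 95: fault, evict 81, frames {66,61,94,95}
pos 9: 61: hit
pos 10: 81: fault, evict 66, frames {94,95,61,81}
pos 11: 66: fault, evict 94, frames {95,61,81,66}
At position 11, page 94 is evicted.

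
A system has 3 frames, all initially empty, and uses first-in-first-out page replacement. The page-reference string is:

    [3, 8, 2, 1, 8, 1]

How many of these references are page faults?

3 -> fault, frames (3)
8 -> fault, frames (3 8)
2 -> fault, frames (3 8 2)
1 -> fault, evict 3, frames (8 2 1)
8 -> hit
1 -> hit
Page faults: 4.

4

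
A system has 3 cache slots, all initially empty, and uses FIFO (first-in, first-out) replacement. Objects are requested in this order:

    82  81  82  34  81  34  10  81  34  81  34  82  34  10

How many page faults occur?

82: fault, frames {82}
81: fault, frames {82,81}
82: hit
34: fault, frames {82,81,34}
81: hit
34: hit
10: fault, evict 82, frames {81,34,10}
81: hit
34: hit
81: hit
34: hit
82: fault, evict 81, frames {34,10,82}
34: hit
10: hit
Page faults: 5.

5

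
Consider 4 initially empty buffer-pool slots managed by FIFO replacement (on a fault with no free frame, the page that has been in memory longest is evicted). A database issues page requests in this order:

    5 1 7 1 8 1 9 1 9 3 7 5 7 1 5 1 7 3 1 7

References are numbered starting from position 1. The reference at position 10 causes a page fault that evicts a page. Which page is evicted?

1

pos 1: 5 -> miss, frames [5]
pos 2: 1 -> miss, frames [5, 1]
pos 3: 7 -> miss, frames [5, 1, 7]
pos 4: 1 -> hit
pos 5: 8 -> miss, frames [5, 1, 7, 8]
pos 6: 1 -> hit
pos 7: 9 -> miss, evict 5, frames [1, 7, 8, 9]
pos 8: 1 -> hit
pos 9: 9 -> hit
pos 10: 3 -> miss, evict 1, frames [7, 8, 9, 3]
At position 10, page 1 is evicted.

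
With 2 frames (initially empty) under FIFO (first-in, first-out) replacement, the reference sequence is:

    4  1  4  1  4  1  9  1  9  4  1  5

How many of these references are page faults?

4 → fault, frames [4]
1 → fault, frames [4, 1]
4 → hit
1 → hit
4 → hit
1 → hit
9 → fault, evict 4, frames [1, 9]
1 → hit
9 → hit
4 → fault, evict 1, frames [9, 4]
1 → fault, evict 9, frames [4, 1]
5 → fault, evict 4, frames [1, 5]
Page faults: 6.

6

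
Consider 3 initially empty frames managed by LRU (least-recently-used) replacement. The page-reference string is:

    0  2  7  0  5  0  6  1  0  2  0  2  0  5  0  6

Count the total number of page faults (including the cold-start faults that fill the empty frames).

0: fault, frames [0]
2: fault, frames [0, 2]
7: fault, frames [0, 2, 7]
0: hit
5: fault, evict 2, frames [7, 0, 5]
0: hit
6: fault, evict 7, frames [5, 0, 6]
1: fault, evict 5, frames [0, 6, 1]
0: hit
2: fault, evict 6, frames [1, 0, 2]
0: hit
2: hit
0: hit
5: fault, evict 1, frames [2, 0, 5]
0: hit
6: fault, evict 2, frames [5, 0, 6]
Page faults: 9.

9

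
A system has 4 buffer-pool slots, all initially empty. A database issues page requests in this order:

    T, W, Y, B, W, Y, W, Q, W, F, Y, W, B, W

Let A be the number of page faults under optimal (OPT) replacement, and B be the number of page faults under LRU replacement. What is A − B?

Under OPT: F F F F . . . F . F . . . . → 6 faults.
Under LRU: F F F F . . . F . F . . F . → 7 faults.
A − B = 6 − 7 = -1.

-1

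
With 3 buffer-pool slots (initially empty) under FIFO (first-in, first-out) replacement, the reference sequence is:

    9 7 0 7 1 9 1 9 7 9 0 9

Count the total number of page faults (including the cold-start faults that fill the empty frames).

9: fault, frames [9]
7: fault, frames [9, 7]
0: fault, frames [9, 7, 0]
7: hit
1: fault, evict 9, frames [7, 0, 1]
9: fault, evict 7, frames [0, 1, 9]
1: hit
9: hit
7: fault, evict 0, frames [1, 9, 7]
9: hit
0: fault, evict 1, frames [9, 7, 0]
9: hit
Page faults: 7.

7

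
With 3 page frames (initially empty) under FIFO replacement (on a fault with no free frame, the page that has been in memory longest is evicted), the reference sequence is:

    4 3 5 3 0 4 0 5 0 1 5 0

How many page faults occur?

8

4 → fault, frames {4}
3 → fault, frames {4,3}
5 → fault, frames {4,3,5}
3 → hit
0 → fault, evict 4, frames {3,5,0}
4 → fault, evict 3, frames {5,0,4}
0 → hit
5 → hit
0 → hit
1 → fault, evict 5, frames {0,4,1}
5 → fault, evict 0, frames {4,1,5}
0 → fault, evict 4, frames {1,5,0}
Page faults: 8.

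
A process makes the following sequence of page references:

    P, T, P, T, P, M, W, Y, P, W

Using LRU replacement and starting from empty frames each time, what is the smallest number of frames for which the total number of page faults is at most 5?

f=1: 10 faults
f=2: 7 faults
f=3: 6 faults
f=4: 5 faults
f=5: 5 faults
Smallest f with faults ≤ 5 is 4.

4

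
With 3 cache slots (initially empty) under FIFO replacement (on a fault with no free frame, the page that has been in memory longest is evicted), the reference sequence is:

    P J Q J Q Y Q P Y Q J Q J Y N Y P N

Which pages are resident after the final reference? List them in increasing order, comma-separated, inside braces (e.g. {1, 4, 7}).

{N, P, Y}

P: fault, frames [P]
J: fault, frames [P, J]
Q: fault, frames [P, J, Q]
J: hit
Q: hit
Y: fault, evict P, frames [J, Q, Y]
Q: hit
P: fault, evict J, frames [Q, Y, P]
Y: hit
Q: hit
J: fault, evict Q, frames [Y, P, J]
Q: fault, evict Y, frames [P, J, Q]
J: hit
Y: fault, evict P, frames [J, Q, Y]
N: fault, evict J, frames [Q, Y, N]
Y: hit
P: fault, evict Q, frames [Y, N, P]
N: hit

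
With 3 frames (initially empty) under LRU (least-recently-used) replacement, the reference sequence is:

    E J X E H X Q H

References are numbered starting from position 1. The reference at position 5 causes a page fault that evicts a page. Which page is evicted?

J

pos 1: E: fault, frames {E}
pos 2: J: fault, frames {E,J}
pos 3: X: fault, frames {E,J,X}
pos 4: E: hit
pos 5: H: fault, evict J, frames {X,E,H}
At position 5, page J is evicted.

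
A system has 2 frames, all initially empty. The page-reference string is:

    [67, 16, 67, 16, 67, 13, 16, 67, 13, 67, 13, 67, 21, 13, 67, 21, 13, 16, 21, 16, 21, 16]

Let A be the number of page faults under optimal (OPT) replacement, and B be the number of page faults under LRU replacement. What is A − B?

Under OPT: F F . . . F . F . . . . F . F . F F . . . . → 8 faults.
Under LRU: F F . . . F F F F . . . F F F F F F F . . . → 13 faults.
A − B = 8 − 13 = -5.

-5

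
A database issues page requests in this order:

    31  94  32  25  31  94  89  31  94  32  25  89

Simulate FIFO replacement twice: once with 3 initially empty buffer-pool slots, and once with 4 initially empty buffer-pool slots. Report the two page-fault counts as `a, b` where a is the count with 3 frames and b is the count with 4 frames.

9, 10

3 frames: F F F F F F F . . F F . → 9 faults.
4 frames: F F F F . . F F F F F F → 10 faults.
10 > 9: adding a frame increased faults — Belady's anomaly.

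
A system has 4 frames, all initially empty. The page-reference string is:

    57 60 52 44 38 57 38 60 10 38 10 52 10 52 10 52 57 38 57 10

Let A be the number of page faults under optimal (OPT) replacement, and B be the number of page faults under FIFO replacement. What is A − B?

Under OPT: F F F F F . . . F . . . . . . . . . . . → 6 faults.
Under FIFO: F F F F F F . F F . . F . . . . . F F . → 11 faults.
A − B = 6 − 11 = -5.

-5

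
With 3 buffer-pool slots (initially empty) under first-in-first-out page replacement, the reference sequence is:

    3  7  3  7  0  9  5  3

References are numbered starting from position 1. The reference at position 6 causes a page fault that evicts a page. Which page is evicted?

pos 1: 3 → fault, frames (3)
pos 2: 7 → fault, frames (3 7)
pos 3: 3 → hit
pos 4: 7 → hit
pos 5: 0 → fault, frames (3 7 0)
pos 6: 9 → fault, evict 3, frames (7 0 9)
At position 6, page 3 is evicted.

3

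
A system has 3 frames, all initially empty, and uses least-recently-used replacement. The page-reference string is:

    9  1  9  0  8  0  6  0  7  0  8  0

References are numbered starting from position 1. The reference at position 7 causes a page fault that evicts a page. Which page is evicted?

9

pos 1: 9: fault, frames (9)
pos 2: 1: fault, frames (9 1)
pos 3: 9: hit
pos 4: 0: fault, frames (1 9 0)
pos 5: 8: fault, evict 1, frames (9 0 8)
pos 6: 0: hit
pos 7: 6: fault, evict 9, frames (8 0 6)
At position 7, page 9 is evicted.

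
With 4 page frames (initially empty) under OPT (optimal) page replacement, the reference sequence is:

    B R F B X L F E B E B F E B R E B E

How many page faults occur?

B → fault, frames {B}
R → fault, frames {B,R}
F → fault, frames {B,R,F}
B → hit
X → fault, frames {B,R,F,X}
L → fault, evict X, frames {B,R,F,L}
F → hit
E → fault, evict L, frames {B,R,F,E}
B → hit
E → hit
B → hit
F → hit
E → hit
B → hit
R → hit
E → hit
B → hit
E → hit
Page faults: 6.

6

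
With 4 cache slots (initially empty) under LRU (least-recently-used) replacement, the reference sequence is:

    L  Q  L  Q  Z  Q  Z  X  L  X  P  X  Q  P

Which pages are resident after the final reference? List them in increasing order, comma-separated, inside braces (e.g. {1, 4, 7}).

{L, P, Q, X}

L: fault, frames {L}
Q: fault, frames {L,Q}
L: hit
Q: hit
Z: fault, frames {L,Q,Z}
Q: hit
Z: hit
X: fault, frames {L,Q,Z,X}
L: hit
X: hit
P: fault, evict Q, frames {Z,L,X,P}
X: hit
Q: fault, evict Z, frames {L,P,X,Q}
P: hit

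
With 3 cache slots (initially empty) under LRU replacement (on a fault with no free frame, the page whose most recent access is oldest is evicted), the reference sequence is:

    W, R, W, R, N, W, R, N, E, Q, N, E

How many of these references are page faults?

5

W -> miss, frames (W)
R -> miss, frames (W R)
W -> hit
R -> hit
N -> miss, frames (W R N)
W -> hit
R -> hit
N -> hit
E -> miss, evict W, frames (R N E)
Q -> miss, evict R, frames (N E Q)
N -> hit
E -> hit
Page faults: 5.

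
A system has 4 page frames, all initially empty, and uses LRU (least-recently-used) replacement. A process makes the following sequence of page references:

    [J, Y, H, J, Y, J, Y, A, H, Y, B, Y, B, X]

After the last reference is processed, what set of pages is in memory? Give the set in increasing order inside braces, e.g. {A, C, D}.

J -> miss, frames {J}
Y -> miss, frames {J,Y}
H -> miss, frames {J,Y,H}
J -> hit
Y -> hit
J -> hit
Y -> hit
A -> miss, frames {H,J,Y,A}
H -> hit
Y -> hit
B -> miss, evict J, frames {A,H,Y,B}
Y -> hit
B -> hit
X -> miss, evict A, frames {H,Y,B,X}

{B, H, X, Y}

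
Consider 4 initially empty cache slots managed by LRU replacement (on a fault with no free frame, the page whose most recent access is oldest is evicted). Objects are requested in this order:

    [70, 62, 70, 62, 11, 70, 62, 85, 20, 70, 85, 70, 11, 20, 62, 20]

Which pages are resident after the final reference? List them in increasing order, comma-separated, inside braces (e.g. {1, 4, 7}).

{11, 20, 62, 70}

70 -> miss, frames {70}
62 -> miss, frames {70,62}
70 -> hit
62 -> hit
11 -> miss, frames {70,62,11}
70 -> hit
62 -> hit
85 -> miss, frames {11,70,62,85}
20 -> miss, evict 11, frames {70,62,85,20}
70 -> hit
85 -> hit
70 -> hit
11 -> miss, evict 62, frames {20,85,70,11}
20 -> hit
62 -> miss, evict 85, frames {70,11,20,62}
20 -> hit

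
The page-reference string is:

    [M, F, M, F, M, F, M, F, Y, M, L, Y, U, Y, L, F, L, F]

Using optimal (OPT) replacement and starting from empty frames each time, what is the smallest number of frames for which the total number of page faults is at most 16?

f=1: 18 faults
f=2: 7 faults
f=3: 6 faults
f=4: 5 faults
f=5: 5 faults
Smallest f with faults ≤ 16 is 2.

2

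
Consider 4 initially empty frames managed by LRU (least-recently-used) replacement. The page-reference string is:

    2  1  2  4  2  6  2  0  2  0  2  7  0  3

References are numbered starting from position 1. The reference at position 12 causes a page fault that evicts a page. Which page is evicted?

4

pos 1: 2: fault, frames [2]
pos 2: 1: fault, frames [2, 1]
pos 3: 2: hit
pos 4: 4: fault, frames [1, 2, 4]
pos 5: 2: hit
pos 6: 6: fault, frames [1, 4, 2, 6]
pos 7: 2: hit
pos 8: 0: fault, evict 1, frames [4, 6, 2, 0]
pos 9: 2: hit
pos 10: 0: hit
pos 11: 2: hit
pos 12: 7: fault, evict 4, frames [6, 0, 2, 7]
At position 12, page 4 is evicted.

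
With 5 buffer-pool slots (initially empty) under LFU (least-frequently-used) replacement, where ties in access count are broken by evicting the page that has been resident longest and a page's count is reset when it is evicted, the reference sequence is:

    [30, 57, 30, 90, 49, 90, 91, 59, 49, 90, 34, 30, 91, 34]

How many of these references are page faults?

8

30: miss, frames (30)
57: miss, frames (30 57)
30: hit
90: miss, frames (30 57 90)
49: miss, frames (30 57 90 49)
90: hit
91: miss, frames (30 57 90 49 91)
59: miss, evict 57, frames (30 90 49 91 59)
49: hit
90: hit
34: miss, evict 91, frames (30 90 49 59 34)
30: hit
91: miss, evict 59, frames (30 90 49 34 91)
34: hit
Page faults: 8.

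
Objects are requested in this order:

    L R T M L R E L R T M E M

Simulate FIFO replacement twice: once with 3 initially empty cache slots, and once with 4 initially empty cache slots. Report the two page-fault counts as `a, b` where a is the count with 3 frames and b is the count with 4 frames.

9, 10

3 frames: F F F F F F F . . F F . . → 9 faults.
4 frames: F F F F . . F F F F F F . → 10 faults.
10 > 9: adding a frame increased faults — Belady's anomaly.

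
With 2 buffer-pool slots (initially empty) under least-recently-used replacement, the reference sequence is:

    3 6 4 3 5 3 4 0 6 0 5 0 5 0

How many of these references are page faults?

9

3 -> fault, frames {3}
6 -> fault, frames {3,6}
4 -> fault, evict 3, frames {6,4}
3 -> fault, evict 6, frames {4,3}
5 -> fault, evict 4, frames {3,5}
3 -> hit
4 -> fault, evict 5, frames {3,4}
0 -> fault, evict 3, frames {4,0}
6 -> fault, evict 4, frames {0,6}
0 -> hit
5 -> fault, evict 6, frames {0,5}
0 -> hit
5 -> hit
0 -> hit
Page faults: 9.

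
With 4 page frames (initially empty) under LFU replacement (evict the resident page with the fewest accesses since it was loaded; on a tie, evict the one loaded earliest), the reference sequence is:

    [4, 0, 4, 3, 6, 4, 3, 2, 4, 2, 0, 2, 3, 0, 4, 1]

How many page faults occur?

7

4 → miss, frames [4]
0 → miss, frames [4, 0]
4 → hit
3 → miss, frames [4, 0, 3]
6 → miss, frames [4, 0, 3, 6]
4 → hit
3 → hit
2 → miss, evict 0, frames [4, 3, 6, 2]
4 → hit
2 → hit
0 → miss, evict 6, frames [4, 3, 2, 0]
2 → hit
3 → hit
0 → hit
4 → hit
1 → miss, evict 0, frames [4, 3, 2, 1]
Page faults: 7.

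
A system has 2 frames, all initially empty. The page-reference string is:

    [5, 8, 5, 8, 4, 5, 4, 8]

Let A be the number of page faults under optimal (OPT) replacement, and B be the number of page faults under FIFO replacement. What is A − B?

Under OPT: F F . . F . . F → 4 faults.
Under FIFO: F F . . F F . F → 5 faults.
A − B = 4 − 5 = -1.

-1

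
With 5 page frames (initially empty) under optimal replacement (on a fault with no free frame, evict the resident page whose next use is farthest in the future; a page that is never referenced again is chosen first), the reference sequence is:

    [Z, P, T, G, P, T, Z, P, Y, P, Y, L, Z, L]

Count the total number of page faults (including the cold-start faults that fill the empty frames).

Z: fault, frames (Z)
P: fault, frames (Z P)
T: fault, frames (Z P T)
G: fault, frames (Z P T G)
P: hit
T: hit
Z: hit
P: hit
Y: fault, frames (Z P T G Y)
P: hit
Y: hit
L: fault, evict Y, frames (Z P T G L)
Z: hit
L: hit
Page faults: 6.

6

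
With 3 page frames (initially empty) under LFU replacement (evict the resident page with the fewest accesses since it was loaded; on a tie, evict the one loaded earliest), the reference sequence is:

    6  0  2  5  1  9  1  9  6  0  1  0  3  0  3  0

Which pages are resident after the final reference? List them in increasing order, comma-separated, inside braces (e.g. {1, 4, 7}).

{0, 1, 3}

6 → fault, frames {6}
0 → fault, frames {6,0}
2 → fault, frames {6,0,2}
5 → fault, evict 6, frames {0,2,5}
1 → fault, evict 0, frames {2,5,1}
9 → fault, evict 2, frames {5,1,9}
1 → hit
9 → hit
6 → fault, evict 5, frames {1,9,6}
0 → fault, evict 6, frames {1,9,0}
1 → hit
0 → hit
3 → fault, evict 9, frames {1,0,3}
0 → hit
3 → hit
0 → hit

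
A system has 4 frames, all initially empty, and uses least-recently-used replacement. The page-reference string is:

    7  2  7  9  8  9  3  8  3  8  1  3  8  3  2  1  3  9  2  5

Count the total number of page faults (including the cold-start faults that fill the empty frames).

7 -> fault, frames {7}
2 -> fault, frames {7,2}
7 -> hit
9 -> fault, frames {2,7,9}
8 -> fault, frames {2,7,9,8}
9 -> hit
3 -> fault, evict 2, frames {7,8,9,3}
8 -> hit
3 -> hit
8 -> hit
1 -> fault, evict 7, frames {9,3,8,1}
3 -> hit
8 -> hit
3 -> hit
2 -> fault, evict 9, frames {1,8,3,2}
1 -> hit
3 -> hit
9 -> fault, evict 8, frames {2,1,3,9}
2 -> hit
5 -> fault, evict 1, frames {3,9,2,5}
Page faults: 9.

9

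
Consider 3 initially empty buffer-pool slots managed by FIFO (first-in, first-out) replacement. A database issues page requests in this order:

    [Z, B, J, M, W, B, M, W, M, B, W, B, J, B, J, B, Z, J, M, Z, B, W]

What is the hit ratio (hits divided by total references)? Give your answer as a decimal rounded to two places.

0.50

Z -> miss, frames [Z]
B -> miss, frames [Z, B]
J -> miss, frames [Z, B, J]
M -> miss, evict Z, frames [B, J, M]
W -> miss, evict B, frames [J, M, W]
B -> miss, evict J, frames [M, W, B]
M -> hit
W -> hit
M -> hit
B -> hit
W -> hit
B -> hit
J -> miss, evict M, frames [W, B, J]
B -> hit
J -> hit
B -> hit
Z -> miss, evict W, frames [B, J, Z]
J -> hit
M -> miss, evict B, frames [J, Z, M]
Z -> hit
B -> miss, evict J, frames [Z, M, B]
W -> miss, evict Z, frames [M, B, W]
Hits: 11 of 22 references → 11/22 = 0.5000.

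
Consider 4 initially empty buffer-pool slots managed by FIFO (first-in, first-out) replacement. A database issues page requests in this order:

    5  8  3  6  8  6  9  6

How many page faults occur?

5

5 -> miss, frames [5]
8 -> miss, frames [5, 8]
3 -> miss, frames [5, 8, 3]
6 -> miss, frames [5, 8, 3, 6]
8 -> hit
6 -> hit
9 -> miss, evict 5, frames [8, 3, 6, 9]
6 -> hit
Page faults: 5.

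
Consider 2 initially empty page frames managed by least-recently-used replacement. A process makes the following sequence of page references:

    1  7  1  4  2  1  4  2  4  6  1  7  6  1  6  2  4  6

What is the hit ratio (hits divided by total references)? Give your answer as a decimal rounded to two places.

0.17

1 → fault, frames {1}
7 → fault, frames {1,7}
1 → hit
4 → fault, evict 7, frames {1,4}
2 → fault, evict 1, frames {4,2}
1 → fault, evict 4, frames {2,1}
4 → fault, evict 2, frames {1,4}
2 → fault, evict 1, frames {4,2}
4 → hit
6 → fault, evict 2, frames {4,6}
1 → fault, evict 4, frames {6,1}
7 → fault, evict 6, frames {1,7}
6 → fault, evict 1, frames {7,6}
1 → fault, evict 7, frames {6,1}
6 → hit
2 → fault, evict 1, frames {6,2}
4 → fault, evict 6, frames {2,4}
6 → fault, evict 2, frames {4,6}
Hits: 3 of 18 references → 3/18 = 0.1667.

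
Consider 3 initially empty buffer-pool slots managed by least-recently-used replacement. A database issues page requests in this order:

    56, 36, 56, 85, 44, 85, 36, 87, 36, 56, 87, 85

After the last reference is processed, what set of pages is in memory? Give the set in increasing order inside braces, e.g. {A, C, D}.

{56, 85, 87}

56: fault, frames [56]
36: fault, frames [56, 36]
56: hit
85: fault, frames [36, 56, 85]
44: fault, evict 36, frames [56, 85, 44]
85: hit
36: fault, evict 56, frames [44, 85, 36]
87: fault, evict 44, frames [85, 36, 87]
36: hit
56: fault, evict 85, frames [87, 36, 56]
87: hit
85: fault, evict 36, frames [56, 87, 85]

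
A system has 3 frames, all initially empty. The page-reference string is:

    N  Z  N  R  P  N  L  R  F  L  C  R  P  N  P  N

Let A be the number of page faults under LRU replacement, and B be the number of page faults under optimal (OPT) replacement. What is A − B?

Under LRU: F F . F F . F F F . F F F F . . → 11 faults.
Under OPT: F F . F F . F . F . F . F F . . → 9 faults.
A − B = 11 − 9 = 2.

2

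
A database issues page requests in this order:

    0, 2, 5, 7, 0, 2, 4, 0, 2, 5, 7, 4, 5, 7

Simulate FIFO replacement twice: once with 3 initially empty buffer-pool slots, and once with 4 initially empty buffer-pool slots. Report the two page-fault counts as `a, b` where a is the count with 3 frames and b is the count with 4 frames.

3 frames: F F F F F F F . . F F . . . → 9 faults.
4 frames: F F F F . . F F F F F F . . → 10 faults.
10 > 9: adding a frame increased faults — Belady's anomaly.

9, 10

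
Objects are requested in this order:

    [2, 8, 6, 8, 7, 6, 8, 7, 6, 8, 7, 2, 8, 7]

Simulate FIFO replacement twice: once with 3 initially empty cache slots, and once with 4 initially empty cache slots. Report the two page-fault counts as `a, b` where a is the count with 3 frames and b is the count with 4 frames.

6, 4

3 frames: F F F . F . . . . . . F F . → 6 faults.
4 frames: F F F . F . . . . . . . . . → 4 faults.
4 < 6: adding a frame reduced faults, as is typical.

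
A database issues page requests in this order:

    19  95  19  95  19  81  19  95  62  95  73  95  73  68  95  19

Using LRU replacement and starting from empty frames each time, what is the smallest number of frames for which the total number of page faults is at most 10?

2

f=1: 16 faults
f=2: 9 faults
f=3: 7 faults
f=4: 7 faults
f=5: 6 faults
f=6: 6 faults
Smallest f with faults ≤ 10 is 2.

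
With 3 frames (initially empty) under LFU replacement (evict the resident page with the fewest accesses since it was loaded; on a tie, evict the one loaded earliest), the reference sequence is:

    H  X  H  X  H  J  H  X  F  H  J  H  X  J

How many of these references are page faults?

5

H -> fault, frames (H)
X -> fault, frames (H X)
H -> hit
X -> hit
H -> hit
J -> fault, frames (H X J)
H -> hit
X -> hit
F -> fault, evict J, frames (H X F)
H -> hit
J -> fault, evict F, frames (H X J)
H -> hit
X -> hit
J -> hit
Page faults: 5.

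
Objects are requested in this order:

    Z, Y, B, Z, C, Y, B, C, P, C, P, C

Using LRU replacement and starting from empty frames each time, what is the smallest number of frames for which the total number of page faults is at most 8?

3

f=1: 12 faults
f=2: 9 faults
f=3: 7 faults
f=4: 5 faults
f=5: 5 faults
Smallest f with faults ≤ 8 is 3.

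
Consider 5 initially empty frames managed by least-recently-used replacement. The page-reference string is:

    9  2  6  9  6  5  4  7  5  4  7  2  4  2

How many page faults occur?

7

9 → miss, frames (9)
2 → miss, frames (9 2)
6 → miss, frames (9 2 6)
9 → hit
6 → hit
5 → miss, frames (2 9 6 5)
4 → miss, frames (2 9 6 5 4)
7 → miss, evict 2, frames (9 6 5 4 7)
5 → hit
4 → hit
7 → hit
2 → miss, evict 9, frames (6 5 4 7 2)
4 → hit
2 → hit
Page faults: 7.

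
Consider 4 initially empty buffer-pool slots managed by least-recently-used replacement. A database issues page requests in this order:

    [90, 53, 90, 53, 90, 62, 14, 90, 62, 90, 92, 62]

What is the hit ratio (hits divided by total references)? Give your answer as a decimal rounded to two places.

0.58

90 -> fault, frames (90)
53 -> fault, frames (90 53)
90 -> hit
53 -> hit
90 -> hit
62 -> fault, frames (53 90 62)
14 -> fault, frames (53 90 62 14)
90 -> hit
62 -> hit
90 -> hit
92 -> fault, evict 53, frames (14 62 90 92)
62 -> hit
Hits: 7 of 12 references → 7/12 = 0.5833.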